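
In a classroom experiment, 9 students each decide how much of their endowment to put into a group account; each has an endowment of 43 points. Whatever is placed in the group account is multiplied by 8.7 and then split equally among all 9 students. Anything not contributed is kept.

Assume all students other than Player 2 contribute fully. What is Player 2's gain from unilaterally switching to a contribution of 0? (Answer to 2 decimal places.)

1.43 points

Switching from a contribution of 43 to 0 lets Player 2 keep an extra 43 points, but lowers the group account by 43, which costs Player 2 their own share of that drop: 8.7/9 × 43 = 41.57.
Net gain = 43 − 41.57 = 1.43. The private return per contributed unit (0.9667) is below 1, so free-riding is indeed the best response regardless of what the others do.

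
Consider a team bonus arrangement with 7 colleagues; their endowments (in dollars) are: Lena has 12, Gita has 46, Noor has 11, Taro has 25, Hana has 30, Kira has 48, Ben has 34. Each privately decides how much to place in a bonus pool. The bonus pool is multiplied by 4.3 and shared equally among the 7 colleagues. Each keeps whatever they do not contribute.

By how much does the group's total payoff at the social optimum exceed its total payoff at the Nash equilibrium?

679.80 dollars

The private return per contributed unit is 4.3/7 = 0.6143 < 1 for every player regardless of endowment, so the Nash equilibrium is zero contribution and the group total is Σ E_j = 12 + 46 + 11 + 25 + 30 + 48 + 34 = 206.
Each contributed unit returns 4.300 to the group, so the social optimum is full contribution by everyone: group total = 4.300 × 206 = 885.80.
Efficiency loss = (4.300 − 1) × 206 = 679.80.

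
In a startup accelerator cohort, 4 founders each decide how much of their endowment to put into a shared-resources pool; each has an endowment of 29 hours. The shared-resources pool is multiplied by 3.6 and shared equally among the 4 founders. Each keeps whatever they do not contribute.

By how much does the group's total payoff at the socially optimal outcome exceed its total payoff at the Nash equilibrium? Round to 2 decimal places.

301.60 hours

Each contributed unit returns 3.6/4 = 0.9000 to its contributor — below 1 — so contributing 0 is dominant for every player. At the Nash equilibrium everyone keeps their 29, and the group total is 4 × 29 = 116.
Each contributed unit returns 3.600 to the group as a whole (0.9000 to each of 4 players), which exceeds 1, so the social optimum is full contribution: group total = 3.600 × 116 = 417.60.
Efficiency loss = 417.60 − 116 = 301.60.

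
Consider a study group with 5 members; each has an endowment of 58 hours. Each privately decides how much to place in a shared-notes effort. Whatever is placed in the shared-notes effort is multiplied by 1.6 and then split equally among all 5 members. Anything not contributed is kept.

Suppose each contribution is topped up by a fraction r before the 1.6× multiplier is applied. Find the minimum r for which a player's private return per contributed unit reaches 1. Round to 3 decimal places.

2.125

With matching at rate r, one contributed unit becomes (1 + r) in the shared-notes effort and returns 1.6 × (1 + r) / 5 to the contributor.
Setting this equal to 1: 1 + r = 5/1.6 = 3.1250.
So the minimum matching rate is r = 3.1250 − 1 = 2.125.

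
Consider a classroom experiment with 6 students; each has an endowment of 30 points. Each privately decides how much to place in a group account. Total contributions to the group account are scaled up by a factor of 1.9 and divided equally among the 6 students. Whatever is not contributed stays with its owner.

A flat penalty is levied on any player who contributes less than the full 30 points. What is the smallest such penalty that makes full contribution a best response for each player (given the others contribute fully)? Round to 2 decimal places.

20.50 points

Given the others contribute fully, the best deviation is to contribute 0 (any partial contribution still incurs the fine and gives up units whose private return 0.3167 is below 1).
Deviating from 30 to 0 saves 30 points but forfeits the deviator's share of the drop in the group account: 1.9/6 × 30 = 9.50.
So the deviation gain is 30 − 9.50 = 20.50, and the fine must be at least 20.50 points to wipe it out.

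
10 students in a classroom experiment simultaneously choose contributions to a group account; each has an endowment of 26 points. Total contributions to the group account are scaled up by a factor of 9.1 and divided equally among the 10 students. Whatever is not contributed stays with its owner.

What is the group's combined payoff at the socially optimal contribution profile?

Each contributed unit returns 9.100 to the group as a whole (0.9100 to each of 10 players), which exceeds 1, so the social optimum is full contribution: group total = 9.100 × 260 = 2366.00.

2366.00 points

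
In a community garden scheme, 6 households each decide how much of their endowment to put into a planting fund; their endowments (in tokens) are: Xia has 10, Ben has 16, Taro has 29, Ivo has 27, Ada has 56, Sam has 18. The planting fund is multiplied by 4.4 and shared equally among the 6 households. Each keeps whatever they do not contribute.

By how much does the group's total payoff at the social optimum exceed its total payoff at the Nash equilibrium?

The private return per contributed unit is 4.4/6 = 0.7333 < 1 for every player regardless of endowment, so the Nash equilibrium is zero contribution and the group total is Σ E_j = 10 + 16 + 29 + 27 + 56 + 18 = 156.
Each contributed unit returns 4.400 to the group, so the social optimum is full contribution by everyone: group total = 4.400 × 156 = 686.40.
Efficiency loss = (4.400 − 1) × 156 = 530.40.

530.40 tokens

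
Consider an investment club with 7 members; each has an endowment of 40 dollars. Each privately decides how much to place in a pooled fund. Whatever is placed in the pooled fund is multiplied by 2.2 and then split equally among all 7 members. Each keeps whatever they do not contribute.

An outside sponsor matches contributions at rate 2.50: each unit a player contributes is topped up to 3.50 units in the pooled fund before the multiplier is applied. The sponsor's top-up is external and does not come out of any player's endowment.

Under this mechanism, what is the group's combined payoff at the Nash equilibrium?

2156.00 dollars

Under the mechanism each unit contributed yields 2.2 × 3.50 / 7 = 1.1000 back to its contributor per unit of net cost, which exceeds 1, making full contribution the dominant choice for everyone.
So the Nash equilibrium is full contribution by all 7; the group earns 2.2 × 3.50 × 280 = 2156.00.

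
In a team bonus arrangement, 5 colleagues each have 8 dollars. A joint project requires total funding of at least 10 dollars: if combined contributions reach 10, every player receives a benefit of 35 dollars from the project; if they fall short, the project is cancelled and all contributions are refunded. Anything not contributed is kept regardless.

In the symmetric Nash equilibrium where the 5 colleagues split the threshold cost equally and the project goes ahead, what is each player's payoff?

Equal share of the threshold: 10/5 = 2.
At this profile no one gains by cutting their contribution: any cut drops the total below 10, the project is cancelled, contributions are refunded, and the deviator ends with 8, which is less than 8 − 2 + 35 = 41. Contributing more than 2 just wastes the excess. So contributing exactly 2 is a best response.
Each player's payoff: 8 − 2 + 35 = 41.

41 dollars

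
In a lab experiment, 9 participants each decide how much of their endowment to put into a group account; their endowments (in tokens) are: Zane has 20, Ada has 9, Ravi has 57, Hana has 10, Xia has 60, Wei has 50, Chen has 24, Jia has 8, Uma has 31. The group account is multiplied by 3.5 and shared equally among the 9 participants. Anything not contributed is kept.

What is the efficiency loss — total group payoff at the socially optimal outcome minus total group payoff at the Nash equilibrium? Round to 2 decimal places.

672.50 tokens

The private return per contributed unit is 3.5/9 = 0.3889 < 1 for every player regardless of endowment, so the Nash equilibrium is zero contribution and the group total is Σ E_j = 20 + 9 + 57 + 10 + 60 + 50 + 24 + 8 + 31 = 269.
Each contributed unit returns 3.500 to the group, so the social optimum is full contribution by everyone: group total = 3.500 × 269 = 941.50.
Efficiency loss = (3.500 − 1) × 269 = 672.50.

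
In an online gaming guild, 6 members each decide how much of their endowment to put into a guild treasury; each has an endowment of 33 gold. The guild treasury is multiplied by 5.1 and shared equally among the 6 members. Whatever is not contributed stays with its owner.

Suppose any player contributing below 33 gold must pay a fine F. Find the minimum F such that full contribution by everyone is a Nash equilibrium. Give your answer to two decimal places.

Given the others contribute fully, the best deviation is to contribute 0 (any partial contribution still incurs the fine and gives up units whose private return 0.8500 is below 1).
Deviating from 33 to 0 saves 33 gold but forfeits the deviator's share of the drop in the guild treasury: 5.1/6 × 33 = 28.05.
So the deviation gain is 33 − 28.05 = 4.95, and the fine must be at least 4.95 gold to wipe it out.

4.95 gold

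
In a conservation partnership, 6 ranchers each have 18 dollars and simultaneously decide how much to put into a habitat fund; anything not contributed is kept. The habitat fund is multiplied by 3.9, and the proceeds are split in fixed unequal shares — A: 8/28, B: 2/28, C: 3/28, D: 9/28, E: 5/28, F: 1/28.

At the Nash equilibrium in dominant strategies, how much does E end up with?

A player with share s gets back 3.9·s per unit contributed, so full contribution is dominant for anyone with s > 1/3.9 = 0.2564 and zero contribution is dominant for anyone below.
A and D are above the threshold, contributing 18 each; the remaining 4 contribute 0. Total contributed: 36.
E keeps 18 and receives 3.9 × 36 × 5/28 = 25.07 from the habitat fund, for a payoff of 43.07.

43.07 dollars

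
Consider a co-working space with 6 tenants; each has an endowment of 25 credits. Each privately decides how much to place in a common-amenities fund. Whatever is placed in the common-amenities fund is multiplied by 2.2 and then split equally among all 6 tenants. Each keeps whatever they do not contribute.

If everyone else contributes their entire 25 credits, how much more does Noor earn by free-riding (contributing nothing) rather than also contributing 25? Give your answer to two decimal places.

Switching from a contribution of 25 to 0 lets Noor keep an extra 25 credits, but lowers the common-amenities fund by 25, which costs Noor their own share of that drop: 2.2/6 × 25 = 9.17.
Net gain = 25 − 9.17 = 15.83. The private return per contributed unit (0.3667) is below 1, so free-riding is indeed the best response regardless of what the others do.

15.83 credits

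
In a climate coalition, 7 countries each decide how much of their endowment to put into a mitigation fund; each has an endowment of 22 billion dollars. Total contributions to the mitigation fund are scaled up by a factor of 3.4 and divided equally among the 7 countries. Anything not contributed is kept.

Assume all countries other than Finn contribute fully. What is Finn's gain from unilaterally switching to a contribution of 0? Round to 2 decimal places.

Switching from a contribution of 22 to 0 lets Finn keep an extra 22 billion dollars, but lowers the mitigation fund by 22, which costs Finn their own share of that drop: 3.4/7 × 22 = 10.69.
Net gain = 22 − 10.69 = 11.31. The private return per contributed unit (0.4857) is below 1, so free-riding is indeed the best response regardless of what the others do.

11.31 billion dollars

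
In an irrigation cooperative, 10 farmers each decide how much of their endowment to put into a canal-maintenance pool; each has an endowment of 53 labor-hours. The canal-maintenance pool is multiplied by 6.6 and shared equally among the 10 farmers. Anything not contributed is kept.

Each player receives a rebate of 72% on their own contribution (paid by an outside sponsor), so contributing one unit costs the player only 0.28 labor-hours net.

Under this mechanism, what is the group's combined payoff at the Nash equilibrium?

With the mechanism, a contributed unit returns (6.6/10) / 0.28 = 2.3571 per unit of net cost to the contributor — now above 1 — so contributing fully is weakly dominant for every player.
So the Nash equilibrium is full contribution by all 10; the group earns 10 × (53 × 0.72 + 6.6 × 53) = 3879.60.

3879.60 labor-hours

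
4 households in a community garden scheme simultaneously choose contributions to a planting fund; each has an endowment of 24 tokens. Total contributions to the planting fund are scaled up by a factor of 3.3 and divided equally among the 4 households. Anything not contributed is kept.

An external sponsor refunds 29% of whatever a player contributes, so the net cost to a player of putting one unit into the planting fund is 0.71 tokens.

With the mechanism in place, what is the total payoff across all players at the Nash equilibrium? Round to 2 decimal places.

344.64 tokens

The effective private return per unit is now (3.3/4) / 0.71 = 1.1620 > 1, so every player's dominant strategy flips to full contribution.
So the Nash equilibrium is full contribution by all 4; the group earns 4 × (24 × 0.29 + 3.3 × 24) = 344.64.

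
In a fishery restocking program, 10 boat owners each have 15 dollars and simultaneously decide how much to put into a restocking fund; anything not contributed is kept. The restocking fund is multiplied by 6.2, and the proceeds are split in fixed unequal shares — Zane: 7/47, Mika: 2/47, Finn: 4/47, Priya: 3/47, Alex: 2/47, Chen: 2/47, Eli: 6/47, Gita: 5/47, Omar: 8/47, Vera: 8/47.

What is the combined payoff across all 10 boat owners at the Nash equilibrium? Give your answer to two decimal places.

306.00 dollars

Each unit j contributes comes back to j as 6.2 × (j's share), so j prefers to contribute only if that share exceeds 1/6.2 = 0.1613; otherwise keeping the unit dominates.
Omar and Vera clear that bar, contributing 15 each; the remaining 8 contribute 0. Total contributed: 30.
The restocking fund pays out 6.2 × 30 = 186.00 in total (split across the unequal shares, but the aggregate is all that matters for the group sum).
The 8 free-riders keep 15 each, adding 120. Group total = 120 + 186.00 = 306.00.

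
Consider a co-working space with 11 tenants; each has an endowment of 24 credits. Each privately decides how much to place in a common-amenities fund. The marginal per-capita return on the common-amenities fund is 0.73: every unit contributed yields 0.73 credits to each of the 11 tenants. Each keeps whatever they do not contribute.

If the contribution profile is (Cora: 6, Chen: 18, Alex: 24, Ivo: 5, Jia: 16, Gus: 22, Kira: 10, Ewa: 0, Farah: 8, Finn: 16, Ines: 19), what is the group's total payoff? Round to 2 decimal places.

1276.32 credits

Total contributed: 6 + 18 + 24 + 5 + 16 + 22 + 10 + 0 + 8 + 16 + 19 = 144; total kept: 11 × 24 − 144 = 120.
The common-amenities fund pays out 0.73 × 11 × 144 = 1156.32 in aggregate.
Group total = 120 + 1156.32 = 1276.32.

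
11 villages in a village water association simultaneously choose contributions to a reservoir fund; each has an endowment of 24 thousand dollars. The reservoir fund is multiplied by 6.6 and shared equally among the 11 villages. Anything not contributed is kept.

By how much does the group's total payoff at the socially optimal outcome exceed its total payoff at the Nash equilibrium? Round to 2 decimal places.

Each contributed unit returns 6.6/11 = 0.6000 to its contributor — below 1 — so contributing 0 is dominant for every player. At the Nash equilibrium everyone keeps their 24, and the group total is 11 × 24 = 264.
Each contributed unit returns 6.600 to the group as a whole (0.6000 to each of 11 players), which exceeds 1, so the social optimum is full contribution: group total = 6.600 × 264 = 1742.40.
Efficiency loss = 1742.40 − 264 = 1478.40.

1478.40 thousand dollars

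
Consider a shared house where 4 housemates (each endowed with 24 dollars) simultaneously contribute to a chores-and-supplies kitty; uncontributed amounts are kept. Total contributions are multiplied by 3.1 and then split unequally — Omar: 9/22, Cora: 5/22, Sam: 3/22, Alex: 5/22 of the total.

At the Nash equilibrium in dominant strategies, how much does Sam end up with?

Each unit j contributes comes back to j as 3.1 × (j's share), so j prefers to contribute only if that share exceeds 1/3.1 = 0.3226; otherwise keeping the unit dominates.
Omar alone (share 9/22) is above the threshold, contributing 24; the remaining 3 contribute 0. Total contributed: 24.
Sam keeps 24 and receives 3.1 × 24 × 3/22 = 10.15 from the chores-and-supplies kitty, for a payoff of 34.15.

34.15 dollars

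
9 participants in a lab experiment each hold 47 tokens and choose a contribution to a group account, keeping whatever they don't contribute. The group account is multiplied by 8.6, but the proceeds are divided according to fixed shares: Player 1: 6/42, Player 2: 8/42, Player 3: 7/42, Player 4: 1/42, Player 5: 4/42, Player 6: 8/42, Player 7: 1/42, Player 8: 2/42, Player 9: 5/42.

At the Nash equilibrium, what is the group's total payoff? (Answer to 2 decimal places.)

2209.00 tokens

Each unit j contributes comes back to j as 8.6 × (j's share), so j prefers to contribute only if that share exceeds 1/8.6 = 0.1163; otherwise keeping the unit dominates.
The shares above 0.1163 belong to Player 1, Player 2, Player 3, Player 6 and Player 9, contributing 47 each; the remaining 4 contribute 0. Total contributed: 235.
The group account pays out 8.6 × 235 = 2021.00 in total (split across the unequal shares, but the aggregate is all that matters for the group sum).
The 4 free-riders keep 47 each, adding 188. Group total = 188 + 2021.00 = 2209.00.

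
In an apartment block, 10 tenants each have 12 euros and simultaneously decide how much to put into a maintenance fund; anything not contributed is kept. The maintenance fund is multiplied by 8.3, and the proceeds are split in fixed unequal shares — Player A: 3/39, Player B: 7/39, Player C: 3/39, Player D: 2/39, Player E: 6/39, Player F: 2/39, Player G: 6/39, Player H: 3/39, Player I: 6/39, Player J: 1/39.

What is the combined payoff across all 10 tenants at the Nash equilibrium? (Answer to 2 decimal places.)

For player j, contributing a unit is worthwhile iff 8.3 × (j's share) ≥ 1, i.e. iff j's share is at least 0.1205.
The shares above 0.1205 belong to Player B, Player E, Player G and Player I, contributing 12 each; the remaining 6 contribute 0. Total contributed: 48.
The maintenance fund pays out 8.3 × 48 = 398.40 in total (split across the unequal shares, but the aggregate is all that matters for the group sum).
The 6 free-riders keep 12 each, adding 72. Group total = 72 + 398.40 = 470.40.

470.40 euros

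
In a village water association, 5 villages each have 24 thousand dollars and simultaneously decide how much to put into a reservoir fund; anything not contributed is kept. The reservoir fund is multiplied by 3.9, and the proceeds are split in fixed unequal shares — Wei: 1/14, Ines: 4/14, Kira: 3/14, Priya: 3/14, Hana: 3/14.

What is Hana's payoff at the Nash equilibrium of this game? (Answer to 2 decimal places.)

For player j, contributing a unit is worthwhile iff 3.9 × (j's share) ≥ 1, i.e. iff j's share is at least 0.2564.
Only Ines (4/14) clears that bar, contributing 24; the remaining 4 contribute 0. Total contributed: 24.
Hana keeps 24 and receives 3.9 × 24 × 3/14 = 20.06 from the reservoir fund, for a payoff of 44.06.

44.06 thousand dollars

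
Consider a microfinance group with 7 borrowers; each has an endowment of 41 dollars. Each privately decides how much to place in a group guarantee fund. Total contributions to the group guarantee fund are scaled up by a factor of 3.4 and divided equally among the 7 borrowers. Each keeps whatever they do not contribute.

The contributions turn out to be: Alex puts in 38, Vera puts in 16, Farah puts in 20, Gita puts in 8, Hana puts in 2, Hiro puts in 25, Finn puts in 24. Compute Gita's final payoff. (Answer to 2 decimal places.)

97.60 dollars

Total contributed: 38 + 16 + 20 + 8 + 2 + 25 + 24 = 133.
Each receives 3.4 × 133 / 7 = 64.60 from the group guarantee fund.
Gita keeps 41 − 8 = 33, so Gita's payoff is 33 + 64.60 = 97.60.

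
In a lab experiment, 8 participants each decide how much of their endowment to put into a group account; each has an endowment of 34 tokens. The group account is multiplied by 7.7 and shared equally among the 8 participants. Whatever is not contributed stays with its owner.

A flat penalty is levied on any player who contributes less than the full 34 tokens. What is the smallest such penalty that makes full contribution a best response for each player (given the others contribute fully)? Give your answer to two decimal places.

Given the others contribute fully, the best deviation is to contribute 0 (any partial contribution still incurs the fine and gives up units whose private return 0.9625 is below 1).
Deviating from 34 to 0 saves 34 tokens but forfeits the deviator's share of the drop in the group account: 7.7/8 × 34 = 32.72.
So the deviation gain is 34 − 32.72 = 1.28, and the fine must be at least 1.28 tokens to wipe it out.

1.28 tokens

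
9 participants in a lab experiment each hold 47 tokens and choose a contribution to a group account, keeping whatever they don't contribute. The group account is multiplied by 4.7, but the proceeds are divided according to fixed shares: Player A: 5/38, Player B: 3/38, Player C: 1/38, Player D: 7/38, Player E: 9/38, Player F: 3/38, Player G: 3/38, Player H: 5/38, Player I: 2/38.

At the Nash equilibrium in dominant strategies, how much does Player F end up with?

Player j's private return per contributed unit is 4.7 × (j's share). Contributing is weakly dominant for j when that share is at least 1/4.7 = 0.2128, and contributing 0 is dominant otherwise.
Player E alone (share 9/38) is above the threshold, contributing 47; the remaining 8 contribute 0. Total contributed: 47.
Player F keeps 47 and receives 4.7 × 47 × 3/38 = 17.44 from the group account, for a payoff of 64.44.

64.44 tokens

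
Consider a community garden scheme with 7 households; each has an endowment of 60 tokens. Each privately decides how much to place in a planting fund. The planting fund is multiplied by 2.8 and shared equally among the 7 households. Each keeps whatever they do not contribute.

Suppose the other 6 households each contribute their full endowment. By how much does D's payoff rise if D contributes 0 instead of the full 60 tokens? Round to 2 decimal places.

36.00 tokens

Switching from a contribution of 60 to 0 lets D keep an extra 60 tokens, but lowers the planting fund by 60, which costs D their own share of that drop: 2.8/7 × 60 = 24.00.
Net gain = 60 − 24.00 = 36.00. The private return per contributed unit (0.4000) is below 1, so free-riding is indeed the best response regardless of what the others do.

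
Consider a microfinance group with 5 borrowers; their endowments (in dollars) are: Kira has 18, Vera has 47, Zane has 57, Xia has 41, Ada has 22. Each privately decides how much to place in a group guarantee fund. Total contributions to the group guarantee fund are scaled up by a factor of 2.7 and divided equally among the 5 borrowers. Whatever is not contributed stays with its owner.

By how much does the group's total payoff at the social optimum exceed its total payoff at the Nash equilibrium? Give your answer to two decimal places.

The private return per contributed unit is 2.7/5 = 0.5400 < 1 for every player regardless of endowment, so the Nash equilibrium is zero contribution and the group total is Σ E_j = 18 + 47 + 57 + 41 + 22 = 185.
Each contributed unit returns 2.700 to the group, so the social optimum is full contribution by everyone: group total = 2.700 × 185 = 499.50.
Efficiency loss = (2.700 − 1) × 185 = 314.50.

314.50 dollars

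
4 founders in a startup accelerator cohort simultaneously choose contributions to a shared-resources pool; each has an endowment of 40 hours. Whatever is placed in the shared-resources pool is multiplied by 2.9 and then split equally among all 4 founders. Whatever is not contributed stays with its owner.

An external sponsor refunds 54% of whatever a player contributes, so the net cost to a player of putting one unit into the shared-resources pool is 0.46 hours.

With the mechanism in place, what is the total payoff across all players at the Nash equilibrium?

550.40 hours

With the mechanism, a contributed unit returns (2.9/4) / 0.46 = 1.5761 per unit of net cost to the contributor — now above 1 — so contributing fully is weakly dominant for every player.
At the Nash equilibrium everyone contributes 40. Group total payoff = 4 × (40 × 0.54 + 2.9 × 40) = 550.40.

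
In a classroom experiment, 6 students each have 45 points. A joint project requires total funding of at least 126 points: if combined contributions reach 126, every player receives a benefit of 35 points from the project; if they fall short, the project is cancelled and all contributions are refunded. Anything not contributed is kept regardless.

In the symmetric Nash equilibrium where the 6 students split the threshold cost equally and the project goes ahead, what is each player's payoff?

59 points

Equal share of the threshold: 126/6 = 21.
At this profile no one gains by cutting their contribution: any cut drops the total below 126, the project is cancelled, contributions are refunded, and the deviator ends with 45, which is less than 45 − 21 + 35 = 59. Contributing more than 21 just wastes the excess. So contributing exactly 21 is a best response.
Each player's payoff: 45 − 21 + 35 = 59.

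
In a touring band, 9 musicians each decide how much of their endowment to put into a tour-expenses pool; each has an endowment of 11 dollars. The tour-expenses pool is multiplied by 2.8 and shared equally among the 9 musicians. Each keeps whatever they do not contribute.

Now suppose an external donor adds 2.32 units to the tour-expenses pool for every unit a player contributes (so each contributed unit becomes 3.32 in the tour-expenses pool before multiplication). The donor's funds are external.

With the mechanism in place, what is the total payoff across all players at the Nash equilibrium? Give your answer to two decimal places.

Under the mechanism each unit contributed yields 2.8 × 3.32 / 9 = 1.0329 back to its contributor per unit of net cost, which exceeds 1, making full contribution the dominant choice for everyone.
At the Nash equilibrium everyone contributes 11. Group total payoff = 2.8 × 3.32 × 99 = 920.30.

920.30 dollars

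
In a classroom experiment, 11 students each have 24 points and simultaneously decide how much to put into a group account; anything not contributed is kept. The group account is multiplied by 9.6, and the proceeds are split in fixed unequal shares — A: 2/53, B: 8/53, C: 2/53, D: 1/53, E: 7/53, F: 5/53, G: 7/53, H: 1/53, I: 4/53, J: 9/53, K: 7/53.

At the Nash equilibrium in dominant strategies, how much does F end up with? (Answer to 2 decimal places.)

132.68 points

Player j's private return per contributed unit is 9.6 × (j's share). Contributing is weakly dominant for j when that share is at least 1/9.6 = 0.1042, and contributing 0 is dominant otherwise.
B, E, G, J and K clear that bar, contributing 24 each; the remaining 6 contribute 0. Total contributed: 120.
F keeps 24 and receives 9.6 × 120 × 5/53 = 108.68 from the group account, for a payoff of 132.68.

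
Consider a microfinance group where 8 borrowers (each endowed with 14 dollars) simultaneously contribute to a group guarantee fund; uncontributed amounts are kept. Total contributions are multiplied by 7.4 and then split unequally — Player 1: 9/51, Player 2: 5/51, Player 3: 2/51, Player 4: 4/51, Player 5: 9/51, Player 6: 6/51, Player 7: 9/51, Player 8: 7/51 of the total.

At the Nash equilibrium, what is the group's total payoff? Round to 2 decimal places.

For player j, contributing a unit is worthwhile iff 7.4 × (j's share) ≥ 1, i.e. iff j's share is at least 0.1351.
Player 1, Player 5, Player 7 and Player 8 are above the threshold, contributing 14 each; the remaining 4 contribute 0. Total contributed: 56.
The group guarantee fund pays out 7.4 × 56 = 414.40 in total (split across the unequal shares, but the aggregate is all that matters for the group sum).
The 4 free-riders keep 14 each, adding 56. Group total = 56 + 414.40 = 470.40.

470.40 dollars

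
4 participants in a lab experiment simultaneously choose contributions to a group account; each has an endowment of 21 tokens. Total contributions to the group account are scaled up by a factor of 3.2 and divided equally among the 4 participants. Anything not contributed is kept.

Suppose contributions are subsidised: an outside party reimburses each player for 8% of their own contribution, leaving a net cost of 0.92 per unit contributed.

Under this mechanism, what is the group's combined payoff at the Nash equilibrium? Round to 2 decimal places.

The effective private return is (3.2/4) / 0.92 = 0.8696, which is still under 1, so the mechanism doesn't change anyone's dominant strategy: zero contribution.
Everyone keeps their endowment and the group total is 4 × 21 = 84.

84.00 tokens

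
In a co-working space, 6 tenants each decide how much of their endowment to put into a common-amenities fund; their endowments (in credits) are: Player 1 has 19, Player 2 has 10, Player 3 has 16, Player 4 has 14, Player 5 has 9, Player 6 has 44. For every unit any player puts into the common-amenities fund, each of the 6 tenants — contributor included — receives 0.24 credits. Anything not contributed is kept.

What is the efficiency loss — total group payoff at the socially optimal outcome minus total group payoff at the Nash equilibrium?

The private return per contributed unit is 0.24 < 1 for everyone, so the Nash equilibrium is zero contribution and the group total is Σ E_j = 19 + 10 + 16 + 14 + 9 + 44 = 112.
Each contributed unit returns 1.440 to the group, so the social optimum is full contribution by everyone: group total = 1.440 × 112 = 161.28.
Efficiency loss = (1.440 − 1) × 112 = 49.28.

49.28 credits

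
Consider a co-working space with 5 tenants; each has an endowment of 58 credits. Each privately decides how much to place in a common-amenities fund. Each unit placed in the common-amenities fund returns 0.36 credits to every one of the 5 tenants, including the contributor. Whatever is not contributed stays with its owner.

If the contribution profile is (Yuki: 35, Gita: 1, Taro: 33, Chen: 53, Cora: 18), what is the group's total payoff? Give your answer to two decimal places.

Total contributed: 35 + 1 + 33 + 53 + 18 = 140; total kept: 5 × 58 − 140 = 150.
The common-amenities fund pays out 0.36 × 5 × 140 = 252.00 in aggregate.
Group total = 150 + 252.00 = 402.00.

402.00 credits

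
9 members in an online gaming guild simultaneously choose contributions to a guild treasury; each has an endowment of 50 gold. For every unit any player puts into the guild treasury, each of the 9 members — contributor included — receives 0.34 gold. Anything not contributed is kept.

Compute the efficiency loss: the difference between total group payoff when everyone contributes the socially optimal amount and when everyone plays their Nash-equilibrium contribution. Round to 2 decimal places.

927.00 gold

The private return per contributed unit is 0.34 < 1, so contributing 0 is dominant for every player. At the Nash equilibrium everyone keeps their 50, and the group total is 9 × 50 = 450.
Each contributed unit returns 3.060 to the group as a whole (0.34 to each of 9 players), which exceeds 1, so the social optimum is full contribution: group total = 3.060 × 450 = 1377.00.
Efficiency loss = 1377.00 − 450 = 927.00.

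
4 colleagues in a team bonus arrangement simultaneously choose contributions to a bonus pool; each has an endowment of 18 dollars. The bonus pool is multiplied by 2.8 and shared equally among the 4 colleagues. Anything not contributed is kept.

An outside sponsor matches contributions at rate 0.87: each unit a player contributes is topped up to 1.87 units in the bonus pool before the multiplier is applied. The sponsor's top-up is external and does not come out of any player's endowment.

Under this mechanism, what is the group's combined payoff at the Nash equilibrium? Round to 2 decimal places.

376.99 dollars

With the mechanism, a contributed unit returns 2.8 × 1.87 / 4 = 1.3090 per unit of net cost to the contributor — now above 1 — so contributing fully is weakly dominant for every player.
At the Nash equilibrium everyone contributes 18. Group total payoff = 2.8 × 1.87 × 72 = 376.99.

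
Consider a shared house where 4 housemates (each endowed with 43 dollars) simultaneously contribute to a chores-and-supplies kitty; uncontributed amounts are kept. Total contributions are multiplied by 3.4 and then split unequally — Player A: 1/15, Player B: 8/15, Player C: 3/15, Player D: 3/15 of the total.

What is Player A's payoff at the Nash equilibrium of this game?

For player j, contributing a unit is worthwhile iff 3.4 × (j's share) ≥ 1, i.e. iff j's share is at least 0.2941.
The only share above 0.2941 is Player B's 8/15, contributing 43; the remaining 3 contribute 0. Total contributed: 43.
Player A keeps 43 and receives 3.4 × 43 × 1/15 = 9.75 from the chores-and-supplies kitty, for a payoff of 52.75.

52.75 dollars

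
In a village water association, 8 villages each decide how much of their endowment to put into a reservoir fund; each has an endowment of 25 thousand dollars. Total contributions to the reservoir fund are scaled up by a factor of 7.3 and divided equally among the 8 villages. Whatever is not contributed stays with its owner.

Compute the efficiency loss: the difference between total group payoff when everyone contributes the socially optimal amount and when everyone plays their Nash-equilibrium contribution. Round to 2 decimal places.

1260.00 thousand dollars

Each contributed unit returns 7.3/8 = 0.9125 to its contributor — below 1 — so contributing 0 is dominant for every player. At the Nash equilibrium everyone keeps their 25, and the group total is 8 × 25 = 200.
Each contributed unit returns 7.300 to the group as a whole (0.9125 to each of 8 players), which exceeds 1, so the social optimum is full contribution: group total = 7.300 × 200 = 1460.00.
Efficiency loss = 1460.00 − 200 = 1260.00.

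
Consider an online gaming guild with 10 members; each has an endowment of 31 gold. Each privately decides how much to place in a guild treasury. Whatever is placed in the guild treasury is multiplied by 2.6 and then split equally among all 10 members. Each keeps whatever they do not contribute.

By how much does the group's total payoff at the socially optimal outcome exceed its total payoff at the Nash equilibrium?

496.00 gold

Each contributed unit returns 2.6/10 = 0.2600 to its contributor — below 1 — so contributing 0 is dominant for every player. At the Nash equilibrium everyone keeps their 31, and the group total is 10 × 31 = 310.
Each contributed unit returns 2.600 to the group as a whole (0.2600 to each of 10 players), which exceeds 1, so the social optimum is full contribution: group total = 2.600 × 310 = 806.00.
Efficiency loss = 806.00 − 310 = 496.00.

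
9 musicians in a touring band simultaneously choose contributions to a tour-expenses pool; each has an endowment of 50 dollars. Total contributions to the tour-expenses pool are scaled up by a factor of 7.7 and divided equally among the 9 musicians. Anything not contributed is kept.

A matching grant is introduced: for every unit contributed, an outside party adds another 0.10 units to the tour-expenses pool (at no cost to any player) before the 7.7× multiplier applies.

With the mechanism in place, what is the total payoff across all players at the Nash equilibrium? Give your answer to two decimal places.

With the mechanism, a contributed unit returns 7.7 × 1.10 / 9 = 0.9411 per unit of net cost — still below 1 — so contributing 0 remains dominant for every player.
At the Nash equilibrium no one contributes; group total payoff = 9 × 50 = 450.

450.00 dollars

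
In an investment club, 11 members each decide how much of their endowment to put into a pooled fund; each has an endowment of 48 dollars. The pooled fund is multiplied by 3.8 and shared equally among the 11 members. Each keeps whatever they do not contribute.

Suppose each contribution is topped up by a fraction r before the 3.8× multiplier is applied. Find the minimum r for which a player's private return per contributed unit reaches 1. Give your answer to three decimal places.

1.895

With matching at rate r, one contributed unit becomes (1 + r) in the pooled fund and returns 3.8 × (1 + r) / 11 to the contributor.
Setting this equal to 1: 1 + r = 11/3.8 = 2.8947.
So the minimum matching rate is r = 2.8947 − 1 = 1.895.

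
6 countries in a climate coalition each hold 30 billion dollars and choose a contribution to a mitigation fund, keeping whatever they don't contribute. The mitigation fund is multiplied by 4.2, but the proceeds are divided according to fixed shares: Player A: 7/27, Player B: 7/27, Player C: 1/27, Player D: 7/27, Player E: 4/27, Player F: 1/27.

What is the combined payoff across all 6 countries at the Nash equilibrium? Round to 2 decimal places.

468.00 billion dollars

For player j, contributing a unit is worthwhile iff 4.2 × (j's share) ≥ 1, i.e. iff j's share is at least 0.2381.
The shares above 0.2381 belong to Player A, Player B and Player D, contributing 30 each; the remaining 3 contribute 0. Total contributed: 90.
The mitigation fund pays out 4.2 × 90 = 378.00 in total (split across the unequal shares, but the aggregate is all that matters for the group sum).
The 3 free-riders keep 30 each, adding 90. Group total = 90 + 378.00 = 468.00.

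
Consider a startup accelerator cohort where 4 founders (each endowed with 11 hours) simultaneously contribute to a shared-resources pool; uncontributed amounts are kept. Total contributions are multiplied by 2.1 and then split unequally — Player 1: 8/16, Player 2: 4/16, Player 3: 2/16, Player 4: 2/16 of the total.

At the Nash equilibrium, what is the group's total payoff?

56.10 hours

Player j's private return per contributed unit is 2.1 × (j's share). Contributing is weakly dominant for j when that share is at least 1/2.1 = 0.4762, and contributing 0 is dominant otherwise.
Only Player 1 (8/16) clears that bar, contributing 11; the remaining 3 contribute 0. Total contributed: 11.
The shared-resources pool pays out 2.1 × 11 = 23.10 in total (split across the unequal shares, but the aggregate is all that matters for the group sum).
The 3 free-riders keep 11 each, adding 33. Group total = 33 + 23.10 = 56.10.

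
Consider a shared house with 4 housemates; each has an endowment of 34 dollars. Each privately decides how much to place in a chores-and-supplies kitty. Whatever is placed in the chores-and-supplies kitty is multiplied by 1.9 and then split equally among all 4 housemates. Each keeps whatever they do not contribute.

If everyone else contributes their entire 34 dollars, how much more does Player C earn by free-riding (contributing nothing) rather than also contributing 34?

17.85 dollars

Switching from a contribution of 34 to 0 lets Player C keep an extra 34 dollars, but lowers the chores-and-supplies kitty by 34, which costs Player C their own share of that drop: 1.9/4 × 34 = 16.15.
Net gain = 34 − 16.15 = 17.85. The private return per contributed unit (0.4750) is below 1, so free-riding is indeed the best response regardless of what the others do.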